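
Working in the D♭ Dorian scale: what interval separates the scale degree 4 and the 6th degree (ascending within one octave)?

The scale runs D♭ E♭ F♭ G♭ A♭ B♭ C♭.
That puts G♭ below B♭.
Counting 3 letters and 4 half steps from G♭ gives a major third.

major 3rd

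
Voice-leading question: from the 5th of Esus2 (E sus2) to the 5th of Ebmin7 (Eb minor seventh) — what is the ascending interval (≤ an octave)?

diminished 8th

Esus2 (E sus2) has B as its 5th, and Ebmin7 (Eb minor seventh) has Bb as its 5th.
8 letter names make it an octave; at 11 semitones (a half step narrower than perfect) the quality is diminished.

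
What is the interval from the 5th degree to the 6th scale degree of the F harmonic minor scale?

The scale runs F G Ab Bb C Db E.
The 5th degree is C and the scale degree 6 is Db.
From C to Db: 1 semitone over a second = minor.

minor second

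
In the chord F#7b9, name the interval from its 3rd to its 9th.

d7

F#7b9 is spelled F#, A#, C#, E, G.
So we need the interval from A# up to G.
A# up to G is 9 semitones, a whole step narrower than a major seventh, so the interval is diminished.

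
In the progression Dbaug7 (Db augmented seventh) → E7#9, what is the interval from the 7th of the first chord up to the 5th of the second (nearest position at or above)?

The 7th of Dbaug7 (Db augmented seventh) is Cb; the 5th of E7#9 is B.
From Cb to B: 12 semitones over a seventh = augmented.

augmented seventh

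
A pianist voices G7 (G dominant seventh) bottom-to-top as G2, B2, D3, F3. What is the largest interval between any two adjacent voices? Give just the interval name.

Adjacent intervals: G2→B2 = major third; B2→D3 = minor third; D3→F3 = minor third.
The largest is G2 to B2, a major third (4 semitones).

major third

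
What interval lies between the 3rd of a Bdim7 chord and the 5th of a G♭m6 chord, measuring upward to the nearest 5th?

d8

The 3rd of Bdim7 is D; the 5th of G♭m6 is D♭.
From D to D♭: 11 semitones over an octave = diminished.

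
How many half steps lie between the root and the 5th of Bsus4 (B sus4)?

The chord tones of Bsus4 are B, E, F#.
B to F# is a perfect fifth: 7 semitones.

7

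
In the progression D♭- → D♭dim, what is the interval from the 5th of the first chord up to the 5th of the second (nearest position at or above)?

d8

D♭- has A♭ as its 5th, and D♭dim has A𝄫 as its 5th.
From A♭ to A𝄫: 11 semitones over an octave = diminished.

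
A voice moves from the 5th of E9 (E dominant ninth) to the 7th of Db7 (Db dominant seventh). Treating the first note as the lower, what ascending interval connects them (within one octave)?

E9 (E dominant ninth) has B as its 5th, and Db7 (Db dominant seventh) has Cb as its 7th.
From B to Cb: 0 semitones over a second = diminished.

d2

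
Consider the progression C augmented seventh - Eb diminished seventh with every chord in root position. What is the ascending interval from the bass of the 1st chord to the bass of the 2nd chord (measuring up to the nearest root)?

minor 3rd

The roots are C and Eb.
C up to Eb is 3 semitones, a half step narrower than a major third, so the interval is minor.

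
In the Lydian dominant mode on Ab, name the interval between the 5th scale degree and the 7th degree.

m3

Spelling the Lydian dominant mode on Ab: Ab Bb C D Eb F Gb.
5th scale degree = Eb; 7th scale degree = Gb.
From Eb to Gb: 3 semitones over a third = minor.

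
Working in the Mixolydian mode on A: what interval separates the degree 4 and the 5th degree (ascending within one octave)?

Spelling the Mixolydian mode on A: A B C# D E F# G.
That puts D below E.
From D to E is 2 semitones, exactly the major second.

major second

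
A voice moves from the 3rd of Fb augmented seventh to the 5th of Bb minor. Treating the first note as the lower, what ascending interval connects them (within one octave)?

major sixth

The 3rd of Fb augmented seventh is Ab; the 5th of Bb minor is F.
Counting 6 letters and 9 half steps from Ab gives a major sixth.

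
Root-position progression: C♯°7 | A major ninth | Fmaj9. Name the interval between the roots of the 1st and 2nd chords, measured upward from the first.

The roots are C♯ and A.
C♯ up to A is 8 semitones, a half step narrower than a major sixth, so the interval is minor.

m6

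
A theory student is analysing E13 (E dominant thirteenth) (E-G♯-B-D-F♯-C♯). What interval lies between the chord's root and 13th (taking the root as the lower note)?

The root is E and the 13th is C♯.
E up to C♯ spans 13 letter names and 21 semitones — a major thirteenth.

major 13th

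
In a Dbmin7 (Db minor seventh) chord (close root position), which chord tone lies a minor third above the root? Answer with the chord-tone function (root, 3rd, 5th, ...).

The chord tones of Db minor seventh are Db–Fb–Ab–Cb.
The root is Db. A minor third above Db is Fb.
Fb is the chord's 3rd.

3rd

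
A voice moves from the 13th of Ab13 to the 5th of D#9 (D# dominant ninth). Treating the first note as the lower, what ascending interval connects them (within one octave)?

augmented 3rd

The 13th of Ab13 is F; the 5th of D#9 (D# dominant ninth) is A#.
3 letter names make it a third; at 5 semitones (a half step wider than major) the quality is augmented.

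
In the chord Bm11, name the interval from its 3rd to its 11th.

Spelling the chord: B, D, F♯, A, C♯, E.
That puts D below E.
Counting 9 letters and 14 half steps from D gives a major ninth.

M9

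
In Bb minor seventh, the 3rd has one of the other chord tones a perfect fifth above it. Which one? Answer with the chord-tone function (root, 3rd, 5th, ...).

Spelling the chord: Bb, Db, F, Ab.
The 3rd is Db. A perfect fifth above Db is Ab.
Ab is the chord's 7th.

7th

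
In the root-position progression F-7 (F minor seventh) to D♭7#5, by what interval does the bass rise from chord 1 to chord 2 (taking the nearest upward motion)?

The roots are F and D♭.
F up to D♭ is 8 semitones, a half step narrower than a major sixth, so the interval is minor.

minor sixth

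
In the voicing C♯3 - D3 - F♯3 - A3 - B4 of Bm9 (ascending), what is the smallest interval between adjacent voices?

Adjacent intervals: C♯3→D3 = minor second; D3→F♯3 = major third; F♯3→A3 = minor third; A3→B4 = major ninth.
The smallest is C♯3 to D3, a minor second (1 semitone).

minor second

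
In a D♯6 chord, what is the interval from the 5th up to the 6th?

Spelling the chord: D♯–F𝄪–A♯–B♯.
So we need the interval from A♯ up to B♯.
Counting 2 letters and 2 half steps from A♯ gives a major second.

major second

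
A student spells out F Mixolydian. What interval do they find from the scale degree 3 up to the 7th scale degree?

Spelling F Mixolydian: F G A Bb C D Eb.
That puts A below Eb.
5 letter names make it a fifth; at 6 semitones (a half step narrower than perfect) the quality is diminished.

diminished fifth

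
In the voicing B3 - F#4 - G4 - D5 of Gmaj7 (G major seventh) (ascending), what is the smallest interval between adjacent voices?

Adjacent intervals: B3→F#4 = perfect fifth; F#4→G4 = minor second; G4→D5 = perfect fifth.
The smallest is F#4 to G4, a minor second (1 semitone).

minor second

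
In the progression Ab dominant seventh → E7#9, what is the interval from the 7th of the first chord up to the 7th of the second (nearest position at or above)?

Ab dominant seventh has Gb as its 7th, and E7#9 has D as its 7th.
Gb up to D is 8 semitones, a half step wider than a perfect fifth, so the interval is augmented.

augmented 5th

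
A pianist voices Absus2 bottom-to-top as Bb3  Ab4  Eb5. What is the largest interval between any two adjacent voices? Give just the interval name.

Adjacent intervals: Bb3→Ab4 = minor seventh; Ab4→Eb5 = perfect fifth.
The largest is Bb3 to Ab4, a minor seventh (10 semitones).

minor seventh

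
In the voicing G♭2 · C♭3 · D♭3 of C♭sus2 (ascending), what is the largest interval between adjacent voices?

Adjacent intervals: G♭2→C♭3 = perfect fourth; C♭3→D♭3 = major second.
The largest is G♭2 to C♭3, a perfect fourth (5 semitones).

P4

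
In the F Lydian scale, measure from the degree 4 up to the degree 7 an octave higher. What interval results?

The scale runs F G A B C D E.
The degree 4 is B and the 7th scale degree (up an octave) is E.
Counting 11 letters and 17 half steps from B gives a perfect eleventh.

perfect 11th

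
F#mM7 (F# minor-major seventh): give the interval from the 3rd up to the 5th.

F#mM7 (F# minor-major seventh): F#–A–C#–E#.
So we need the interval from A up to C#.
A up to C# spans 3 letter names and 4 semitones — a major third.

major third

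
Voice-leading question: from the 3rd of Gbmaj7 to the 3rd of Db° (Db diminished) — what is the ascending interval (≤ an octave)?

diminished fifth

Gbmaj7 has Bb as its 3rd, and Db° (Db diminished) has Fb as its 3rd.
From Bb to Fb: 6 semitones over a fifth = diminished.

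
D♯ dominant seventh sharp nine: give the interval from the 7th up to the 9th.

D♯7#9 (D♯ dominant seventh sharp nine) is spelled D♯-F𝄪-A♯-C♯-E𝄪.
That puts C♯ below E𝄪.
C♯ up to E𝄪 is 5 semitones, a half step wider than a major third, so the interval is augmented.

augmented third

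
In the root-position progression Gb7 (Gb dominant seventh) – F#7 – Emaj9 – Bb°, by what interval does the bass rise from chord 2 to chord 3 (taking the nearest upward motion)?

m7

The roots are F# and E.
7 letter names make it a seventh; at 10 semitones (a half step narrower than major) the quality is minor.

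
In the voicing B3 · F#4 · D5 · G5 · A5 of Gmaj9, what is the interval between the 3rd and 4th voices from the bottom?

perfect fourth

Those voices are D5 and G5.
Counting 4 letters and 5 half steps from D gives a perfect fourth.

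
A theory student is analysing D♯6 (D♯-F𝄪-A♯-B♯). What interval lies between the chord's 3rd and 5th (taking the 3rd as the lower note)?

So we need the interval from F𝄪 up to A♯.
F𝄪 up to A♯ is 3 semitones, a half step narrower than a major third, so the interval is minor.

minor 3rd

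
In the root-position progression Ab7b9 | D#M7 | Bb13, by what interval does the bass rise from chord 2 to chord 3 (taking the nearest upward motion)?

The roots are D# and Bb.
D# up to Bb is 7 semitones, a whole step narrower than a major sixth, so the interval is diminished.

diminished 6th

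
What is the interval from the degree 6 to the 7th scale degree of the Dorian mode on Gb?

minor second

Spelling the Dorian mode on Gb: Gb Ab Bbb Cb Db Eb Fb.
So we need the interval from Eb up to Fb.
From Eb to Fb: 1 semitone over a second = minor.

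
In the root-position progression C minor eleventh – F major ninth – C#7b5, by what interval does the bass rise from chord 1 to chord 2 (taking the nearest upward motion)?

The roots are C and F.
Counting 4 letters and 5 half steps from C gives a perfect fourth.

perfect fourth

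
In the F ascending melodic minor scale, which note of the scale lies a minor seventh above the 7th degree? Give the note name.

The scale is F G Ab Bb C D E.
The 7th degree is E; a minor seventh above that is D — scale degree 6.

D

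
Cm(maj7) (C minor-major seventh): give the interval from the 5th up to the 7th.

major 3rd

CmM7: C Eb G B.
That puts G below B.
Counting 3 letters and 4 half steps from G gives a major third.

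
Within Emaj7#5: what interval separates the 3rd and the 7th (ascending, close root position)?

Spelling the chord: E–G♯–B♯–D♯.
The 3rd is G♯ and the 7th is D♯.
Counting 5 letters and 7 half steps from G♯ gives a perfect fifth.

perfect 5th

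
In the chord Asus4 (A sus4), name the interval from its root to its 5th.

perfect fifth

The chord tones of Asus4 (A sus4) are A–D–E.
So we need the interval from A up to E.
From A to E is 7 semitones, exactly the perfect fifth.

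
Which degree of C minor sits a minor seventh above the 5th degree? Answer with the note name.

F

The scale is C D Eb F G Ab Bb.
The 5th degree is G; a minor seventh above that is F — scale degree 4.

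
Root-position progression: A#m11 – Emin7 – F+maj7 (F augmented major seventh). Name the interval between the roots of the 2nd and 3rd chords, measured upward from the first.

minor 2nd

The roots are E and F.
From E to F: 1 semitone over a second = minor.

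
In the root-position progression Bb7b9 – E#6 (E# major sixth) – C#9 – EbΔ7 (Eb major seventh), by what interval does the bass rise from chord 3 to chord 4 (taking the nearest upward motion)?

diminished third

The roots are C# and Eb.
3 letter names make it a third; at 2 semitones (a whole step narrower than major) the quality is diminished.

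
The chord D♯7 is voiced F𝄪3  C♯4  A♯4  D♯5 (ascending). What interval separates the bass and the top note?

minor thirteenth

The outer voices are F𝄪3 and D♯5.
F𝄪 up to D♯ is 20 semitones, a half step narrower than a major thirteenth, so the interval is minor.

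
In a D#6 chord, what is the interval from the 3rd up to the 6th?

Spelling the chord: D#–F##–A#–B#.
The 3rd is F## and the 6th is B#.
From F## to B# is 5 semitones, exactly the perfect fourth.

perfect fourth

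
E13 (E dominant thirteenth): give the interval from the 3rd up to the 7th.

diminished fifth

E dominant thirteenth: E, G#, B, D, F#, C#.
So we need the interval from G# up to D.
G# up to D is 6 semitones, a half step narrower than a perfect fifth, so the interval is diminished.
This 3–7 tritone is the characteristic tension at the heart of the dominant sound.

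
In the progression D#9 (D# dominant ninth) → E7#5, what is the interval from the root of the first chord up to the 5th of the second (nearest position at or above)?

D#9 (D# dominant ninth) has D# as its root, and E7#5 has B# as its 5th.
Counting 6 letters and 9 half steps from D# gives a major sixth.

major 6th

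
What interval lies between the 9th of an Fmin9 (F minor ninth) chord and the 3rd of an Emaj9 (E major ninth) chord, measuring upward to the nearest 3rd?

Fmin9 (F minor ninth) has G as its 9th, and Emaj9 (E major ninth) has G# as its 3rd.
1 letter names make it a unison; at 1 semitone (a half step wider than perfect) the quality is augmented.

augmented unison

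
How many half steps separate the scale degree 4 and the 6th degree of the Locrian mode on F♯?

3

The scale is F♯ G A B C D E.
B up to D is a minor third — 3 semitones.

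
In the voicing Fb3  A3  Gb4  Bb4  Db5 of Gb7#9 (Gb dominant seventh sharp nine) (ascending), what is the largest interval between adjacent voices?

diminished seventh

Adjacent intervals: Fb3→A3 = augmented third; A3→Gb4 = diminished seventh; Gb4→Bb4 = major third; Bb4→Db5 = minor third.
The largest is A3 to Gb4, a diminished seventh (9 semitones).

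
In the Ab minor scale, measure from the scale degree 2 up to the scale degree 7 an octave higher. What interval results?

The scale runs Ab Bb Cb Db Eb Fb Gb.
So we need the interval from Bb up to Gb.
Bb up to Gb is 20 semitones, a half step narrower than a major thirteenth, so the interval is minor.

minor 13th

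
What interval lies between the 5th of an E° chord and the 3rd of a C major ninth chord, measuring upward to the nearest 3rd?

The 5th of E° is Bb; the 3rd of C major ninth is E.
From Bb to E: 6 semitones over a fourth = augmented.

augmented fourth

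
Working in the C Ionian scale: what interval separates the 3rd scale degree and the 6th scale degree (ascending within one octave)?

perfect fourth

Spelling the C Ionian scale: C D E F G A B.
The 3rd scale degree is E and the degree 6 is A.
From E to A is 5 semitones, exactly the perfect fourth.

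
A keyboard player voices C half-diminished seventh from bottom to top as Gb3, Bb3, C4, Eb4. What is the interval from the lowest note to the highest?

The outer voices are Gb3 and Eb4.
Gb up to Eb spans 6 letter names and 9 semitones — a major sixth.

major sixth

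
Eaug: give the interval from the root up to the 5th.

augmented fifth

Spelling the chord: E, G♯, B♯.
Root = E; 5th = B♯.
From E to B♯: 8 semitones over a fifth = augmented.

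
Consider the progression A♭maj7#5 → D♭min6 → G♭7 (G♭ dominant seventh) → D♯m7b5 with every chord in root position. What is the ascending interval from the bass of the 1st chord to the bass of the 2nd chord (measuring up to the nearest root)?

perfect fourth

The roots are A♭ and D♭.
From A♭ to D♭ is 5 semitones, exactly the perfect fourth.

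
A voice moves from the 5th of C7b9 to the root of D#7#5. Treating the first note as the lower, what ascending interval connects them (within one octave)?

augmented 5th

C7b9 has G as its 5th, and D#7#5 has D# as its root.
From G to D#: 8 semitones over a fifth = augmented.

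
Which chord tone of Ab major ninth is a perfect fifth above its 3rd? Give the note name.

G

Abmaj9: Ab, C, Eb, G, Bb.
The 3rd is C. A perfect fifth above C is G.
G is the chord's 7th.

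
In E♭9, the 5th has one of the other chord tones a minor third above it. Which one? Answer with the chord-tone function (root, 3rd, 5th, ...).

7th

The chord tones of E♭9 are E♭ G B♭ D♭ F.
The 5th is B♭. A minor third above B♭ is D♭.
D♭ is the chord's 7th.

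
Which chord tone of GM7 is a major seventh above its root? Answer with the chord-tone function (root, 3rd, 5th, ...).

7th

Spelling the chord: G–B–D–F♯.
The root is G. A major seventh above G is F♯.
F♯ is the chord's 7th.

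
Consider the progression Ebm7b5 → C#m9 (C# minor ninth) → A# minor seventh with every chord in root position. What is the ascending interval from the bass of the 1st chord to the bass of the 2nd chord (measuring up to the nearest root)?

The roots are Eb and C#.
Eb up to C# is 10 semitones, a half step wider than a major sixth, so the interval is augmented.

augmented sixth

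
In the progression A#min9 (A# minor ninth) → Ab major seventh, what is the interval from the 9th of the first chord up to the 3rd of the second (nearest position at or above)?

A#min9 (A# minor ninth) has B# as its 9th, and Ab major seventh has C as its 3rd.
From B# to C: 0 semitones over a second = diminished.

diminished second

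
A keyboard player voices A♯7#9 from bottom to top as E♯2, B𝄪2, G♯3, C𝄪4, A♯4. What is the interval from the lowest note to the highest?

The outer voices are E♯2 and A♯4.
E♯ up to A♯ spans 18 letter names and 29 semitones — a perfect 18th.

P18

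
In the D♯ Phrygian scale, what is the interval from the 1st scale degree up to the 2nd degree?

D♯ phrygian: D♯ E F♯ G♯ A♯ B C♯.
1st scale degree = D♯; 2nd scale degree = E.
From D♯ to E: 1 semitone over a second = minor.

minor 2nd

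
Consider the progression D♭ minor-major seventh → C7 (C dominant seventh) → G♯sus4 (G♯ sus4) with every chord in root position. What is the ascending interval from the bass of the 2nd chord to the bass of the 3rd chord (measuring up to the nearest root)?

The roots are C and G♯.
C up to G♯ is 8 semitones, a half step wider than a perfect fifth, so the interval is augmented.

augmented fifth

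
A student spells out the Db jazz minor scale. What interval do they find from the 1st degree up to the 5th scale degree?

Db melodic minor: Db Eb Fb Gb Ab Bb C.
The 1st degree is Db and the 5th degree is Ab.
Db up to Ab spans 5 letter names and 7 semitones — a perfect fifth.

perfect fifth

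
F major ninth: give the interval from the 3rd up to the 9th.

Spelling the chord: F A C E G.
3rd = A; 9th = G.
7 letter names make it a seventh; at 10 semitones (a half step narrower than major) the quality is minor.

m7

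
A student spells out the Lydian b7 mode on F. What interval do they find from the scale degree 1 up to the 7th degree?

Spelling the Lydian b7 mode on F: F G A B C D E♭.
That puts F below E♭.
7 letter names make it a seventh; at 10 semitones (a half step narrower than major) the quality is minor.

m7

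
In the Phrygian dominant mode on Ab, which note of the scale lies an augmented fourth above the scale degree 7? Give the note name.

The scale is Ab Bbb C Db Eb Fb Gb.
The scale degree 7 is Gb; an augmented fourth above that is C — scale degree 3.

C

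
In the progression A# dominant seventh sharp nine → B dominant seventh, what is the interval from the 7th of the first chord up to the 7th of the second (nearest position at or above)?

A# dominant seventh sharp nine has G# as its 7th, and B dominant seventh has A as its 7th.
G# up to A is 1 semitone, a half step narrower than a major second, so the interval is minor.

m2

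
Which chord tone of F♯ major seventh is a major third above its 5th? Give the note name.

E#

The chord tones of F♯M7 are F♯ A♯ C♯ E♯.
The 5th is C♯. A major third above C♯ is E♯.
E♯ is the chord's 7th.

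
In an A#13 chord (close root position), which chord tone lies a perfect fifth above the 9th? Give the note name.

A#13 (A# dominant thirteenth): A#, C##, E#, G#, B#, F##.
The 9th is B#. A perfect fifth above B# is F##.
F## is the chord's 13th.

F##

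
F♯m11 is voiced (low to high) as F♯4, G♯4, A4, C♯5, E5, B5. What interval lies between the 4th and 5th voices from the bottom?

minor 3rd

Those voices are C♯5 and E5.
From C♯ to E: 3 semitones over a third = minor.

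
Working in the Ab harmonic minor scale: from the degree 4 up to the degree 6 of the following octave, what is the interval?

The scale runs Ab Bb Cb Db Eb Fb G.
Degree 4 = Db; degree 6 (up an octave) = Fb.
Db up to Fb is 15 semitones, a half step narrower than a major tenth, so the interval is minor.

minor 10th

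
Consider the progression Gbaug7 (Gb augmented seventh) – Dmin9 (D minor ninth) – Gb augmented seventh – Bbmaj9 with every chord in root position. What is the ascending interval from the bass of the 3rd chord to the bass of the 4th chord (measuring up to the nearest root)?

The roots are Gb and Bb.
Gb up to Bb spans 3 letter names and 4 semitones — a major third.

M3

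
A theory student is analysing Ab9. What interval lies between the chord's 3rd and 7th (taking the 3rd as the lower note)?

Ab9: Ab–C–Eb–Gb–Bb.
That puts C below Gb.
5 letter names make it a fifth; at 6 semitones (a half step narrower than perfect) the quality is diminished.

d5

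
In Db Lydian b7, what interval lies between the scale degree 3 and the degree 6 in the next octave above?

perfect 11th

The scale runs Db Eb F G Ab Bb Cb.
So we need the interval from F up to Bb.
From F to Bb is 17 semitones, exactly the perfect eleventh.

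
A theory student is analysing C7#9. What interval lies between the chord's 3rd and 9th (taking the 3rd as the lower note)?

C dominant seventh sharp nine is spelled C–E–G–Bb–D#.
The 3rd is E and the 9th is D#.
From E to D# is 11 semitones, exactly the major seventh.

major seventh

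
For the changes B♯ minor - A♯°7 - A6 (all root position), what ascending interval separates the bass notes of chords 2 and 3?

diminished octave

The roots are A♯ and A.
8 letter names make it an octave; at 11 semitones (a half step narrower than perfect) the quality is diminished.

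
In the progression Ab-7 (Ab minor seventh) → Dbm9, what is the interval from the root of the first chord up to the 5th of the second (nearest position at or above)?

Ab-7 (Ab minor seventh) has Ab as its root, and Dbm9 has Ab as its 5th.
Ab up to Ab spans 1 letter names and 0 semitones — a perfect unison.

perfect 1st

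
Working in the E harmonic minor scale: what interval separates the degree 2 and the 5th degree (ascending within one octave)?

Spelling the E harmonic minor scale: E F♯ G A B C D♯.
The degree 2 is F♯ and the scale degree 5 is B.
Counting 4 letters and 5 half steps from F♯ gives a perfect fourth.

perfect fourth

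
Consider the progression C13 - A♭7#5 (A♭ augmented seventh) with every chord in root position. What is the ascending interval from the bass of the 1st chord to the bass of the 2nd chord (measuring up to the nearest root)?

minor sixth

The roots are C and A♭.
6 letter names make it a sixth; at 8 semitones (a half step narrower than major) the quality is minor.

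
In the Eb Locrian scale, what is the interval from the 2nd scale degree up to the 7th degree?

The scale runs Eb Fb Gb Ab Bbb Cb Db.
That puts Fb below Db.
Fb up to Db spans 6 letter names and 9 semitones — a major sixth.

major 6th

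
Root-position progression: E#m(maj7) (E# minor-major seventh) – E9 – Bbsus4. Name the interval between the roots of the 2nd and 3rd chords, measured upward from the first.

The roots are E and Bb.
E up to Bb is 6 semitones, a half step narrower than a perfect fifth, so the interval is diminished.

diminished fifth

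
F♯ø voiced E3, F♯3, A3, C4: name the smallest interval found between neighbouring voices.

Adjacent intervals: E3→F♯3 = major second; F♯3→A3 = minor third; A3→C4 = minor third.
The smallest is E3 to F♯3, a major second (2 semitones).

major second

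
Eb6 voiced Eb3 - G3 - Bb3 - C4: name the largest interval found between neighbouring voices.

M3

Adjacent intervals: Eb3→G3 = major third; G3→Bb3 = minor third; Bb3→C4 = major second.
The largest is Eb3 to G3, a major third (4 semitones).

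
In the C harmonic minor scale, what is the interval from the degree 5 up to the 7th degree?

The scale runs C D E♭ F G A♭ B.
The degree 5 is G and the scale degree 7 is B.
Counting 3 letters and 4 half steps from G gives a major third.

major third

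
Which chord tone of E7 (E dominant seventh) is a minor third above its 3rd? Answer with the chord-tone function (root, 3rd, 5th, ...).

Spelling the chord: E–G♯–B–D.
The 3rd is G♯. A minor third above G♯ is B.
B is the chord's 5th.

5th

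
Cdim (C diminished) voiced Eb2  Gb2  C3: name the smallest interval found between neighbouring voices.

minor third

Adjacent intervals: Eb2→Gb2 = minor third; Gb2→C3 = augmented fourth.
The smallest is Eb2 to Gb2, a minor third (3 semitones).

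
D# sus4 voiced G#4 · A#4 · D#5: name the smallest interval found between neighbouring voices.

Adjacent intervals: G#4→A#4 = major second; A#4→D#5 = perfect fourth.
The smallest is G#4 to A#4, a major second (2 semitones).

major second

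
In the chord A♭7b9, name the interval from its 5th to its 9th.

A♭7b9 is spelled A♭–C–E♭–G♭–B𝄫.
So we need the interval from E♭ up to B𝄫.
5 letter names make it a fifth; at 6 semitones (a half step narrower than perfect) the quality is diminished.

diminished fifth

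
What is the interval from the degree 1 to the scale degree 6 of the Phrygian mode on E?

m6

Spelling the Phrygian mode on E: E F G A B C D.
So we need the interval from E up to C.
6 letter names make it a sixth; at 8 semitones (a half step narrower than major) the quality is minor.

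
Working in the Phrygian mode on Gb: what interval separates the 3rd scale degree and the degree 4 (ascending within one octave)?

major second

The scale runs Gb Abb Bbb Cb Db Ebb Fb.
The 3rd scale degree is Bbb and the 4th scale degree is Cb.
Bbb up to Cb spans 2 letter names and 2 semitones — a major second.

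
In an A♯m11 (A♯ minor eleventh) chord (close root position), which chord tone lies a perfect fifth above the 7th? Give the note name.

D#

The chord tones of A♯m11 are A♯ C♯ E♯ G♯ B♯ D♯.
The 7th is G♯. A perfect fifth above G♯ is D♯.
D♯ is the chord's 11th.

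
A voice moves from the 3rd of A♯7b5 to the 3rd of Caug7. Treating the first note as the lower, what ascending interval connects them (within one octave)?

A♯7b5 has C𝄪 as its 3rd, and Caug7 has E as its 3rd.
3 letter names make it a third; at 2 semitones (a whole step narrower than major) the quality is diminished.

d3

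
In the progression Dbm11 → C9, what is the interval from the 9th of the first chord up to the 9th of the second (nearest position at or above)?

major seventh

The 9th of Dbm11 is Eb; the 9th of C9 is D.
Counting 7 letters and 11 half steps from Eb gives a major seventh.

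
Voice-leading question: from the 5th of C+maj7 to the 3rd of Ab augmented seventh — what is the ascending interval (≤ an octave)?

The 5th of C+maj7 is G#; the 3rd of Ab augmented seventh is C.
4 letter names make it a fourth; at 4 semitones (a half step narrower than perfect) the quality is diminished.

diminished 4th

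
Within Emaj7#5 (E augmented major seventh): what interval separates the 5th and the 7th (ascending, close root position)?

The chord tones of E augmented major seventh are E–G#–B#–D#.
The 5th is B# and the 7th is D#.
3 letter names make it a third; at 3 semitones (a half step narrower than major) the quality is minor.

minor 3rd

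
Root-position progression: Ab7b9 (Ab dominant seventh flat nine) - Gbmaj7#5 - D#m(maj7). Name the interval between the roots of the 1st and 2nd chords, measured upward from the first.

minor seventh

The roots are Ab and Gb.
7 letter names make it a seventh; at 10 semitones (a half step narrower than major) the quality is minor.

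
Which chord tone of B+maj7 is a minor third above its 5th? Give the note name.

A#

The chord tones of Bmaj7#5 (B augmented major seventh) are B-D♯-F𝄪-A♯.
The 5th is F𝄪. A minor third above F𝄪 is A♯.
A♯ is the chord's 7th.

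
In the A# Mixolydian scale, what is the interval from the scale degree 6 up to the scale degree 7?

The scale runs A# B# C## D# E# F## G#.
Scale degree 6 = F##; scale degree 7 = G#.
F## up to G# is 1 semitone, a half step narrower than a major second, so the interval is minor.

minor second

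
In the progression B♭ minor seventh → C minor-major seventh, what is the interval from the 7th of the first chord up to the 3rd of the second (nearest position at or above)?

perfect fifth

The 7th of B♭ minor seventh is A♭; the 3rd of C minor-major seventh is E♭.
A♭ up to E♭ spans 5 letter names and 7 semitones — a perfect fifth.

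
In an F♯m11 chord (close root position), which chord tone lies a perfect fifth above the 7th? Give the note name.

Spelling the chord: F♯ A C♯ E G♯ B.
The 7th is E. A perfect fifth above E is B.
B is the chord's 11th.

B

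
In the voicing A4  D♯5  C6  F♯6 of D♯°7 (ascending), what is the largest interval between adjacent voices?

diminished seventh

Adjacent intervals: A4→D♯5 = augmented fourth; D♯5→C6 = diminished seventh; C6→F♯6 = augmented fourth.
The largest is D♯5 to C6, a diminished seventh (9 semitones).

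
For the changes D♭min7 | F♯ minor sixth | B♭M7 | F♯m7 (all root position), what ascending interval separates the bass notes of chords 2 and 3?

diminished fourth

The roots are F♯ and B♭.
4 letter names make it a fourth; at 4 semitones (a half step narrower than perfect) the quality is diminished.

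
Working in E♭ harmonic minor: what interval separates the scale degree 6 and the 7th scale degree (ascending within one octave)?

augmented 2nd

The scale runs E♭ F G♭ A♭ B♭ C♭ D.
That puts C♭ below D.
2 letter names make it a second; at 3 semitones (a half step wider than major) the quality is augmented.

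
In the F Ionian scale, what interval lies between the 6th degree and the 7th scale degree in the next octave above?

The scale runs F G A Bb C D E.
The 6th degree is D and the 7th scale degree (up an octave) is E.
From D to E is 14 semitones, exactly the major ninth.

major ninth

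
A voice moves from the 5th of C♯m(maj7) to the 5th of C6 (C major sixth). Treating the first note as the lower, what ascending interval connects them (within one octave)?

diminished octave

C♯m(maj7) has G♯ as its 5th, and C6 (C major sixth) has G as its 5th.
From G♯ to G: 11 semitones over an octave = diminished.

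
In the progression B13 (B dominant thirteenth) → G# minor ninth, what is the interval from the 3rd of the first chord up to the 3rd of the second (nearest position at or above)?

minor sixth

The 3rd of B13 (B dominant thirteenth) is D#; the 3rd of G# minor ninth is B.
From D# to B: 8 semitones over a sixth = minor.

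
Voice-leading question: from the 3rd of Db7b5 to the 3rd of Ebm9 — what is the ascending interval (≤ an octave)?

minor second

The 3rd of Db7b5 is F; the 3rd of Ebm9 is Gb.
2 letter names make it a second; at 1 semitone (a half step narrower than major) the quality is minor.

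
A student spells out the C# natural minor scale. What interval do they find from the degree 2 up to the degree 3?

The scale runs C# D# E F# G# A B.
The degree 2 is D# and the 3rd scale degree is E.
From D# to E: 1 semitone over a second = minor.

minor second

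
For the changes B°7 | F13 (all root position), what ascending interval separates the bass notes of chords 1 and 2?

diminished fifth

The roots are B and F.
5 letter names make it a fifth; at 6 semitones (a half step narrower than perfect) the quality is diminished.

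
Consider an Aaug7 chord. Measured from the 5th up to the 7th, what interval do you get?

diminished 3rd

Aaug7 is spelled A–C#–E#–G.
The 5th is E# and the 7th is G.
From E# to G: 2 semitones over a third = diminished.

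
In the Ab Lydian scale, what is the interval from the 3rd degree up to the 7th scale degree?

Spelling the Ab Lydian scale: Ab Bb C D Eb F G.
That puts C below G.
Counting 5 letters and 7 half steps from C gives a perfect fifth.

perfect fifth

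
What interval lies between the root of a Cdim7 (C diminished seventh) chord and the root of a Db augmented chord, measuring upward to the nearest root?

m2

Cdim7 (C diminished seventh) has C as its root, and Db augmented has Db as its root.
C up to Db is 1 semitone, a half step narrower than a major second, so the interval is minor.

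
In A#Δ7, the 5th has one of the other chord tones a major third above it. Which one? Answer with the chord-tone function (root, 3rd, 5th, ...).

A#maj7 is spelled A#, C##, E#, G##.
The 5th is E#. A major third above E# is G##.
G## is the chord's 7th.

7th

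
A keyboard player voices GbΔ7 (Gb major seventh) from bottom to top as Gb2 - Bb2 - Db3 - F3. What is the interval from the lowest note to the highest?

major seventh

The outer voices are Gb2 and F3.
Gb up to F spans 7 letter names and 11 semitones — a major seventh.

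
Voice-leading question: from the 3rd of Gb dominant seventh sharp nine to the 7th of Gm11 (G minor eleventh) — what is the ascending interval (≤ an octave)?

The 3rd of Gb dominant seventh sharp nine is Bb; the 7th of Gm11 (G minor eleventh) is F.
Bb up to F spans 5 letter names and 7 semitones — a perfect fifth.

perfect 5th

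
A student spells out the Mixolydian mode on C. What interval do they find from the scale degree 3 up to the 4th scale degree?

minor second

Spelling the Mixolydian mode on C: C D E F G A Bb.
That puts E below F.
2 letter names make it a second; at 1 semitone (a half step narrower than major) the quality is minor.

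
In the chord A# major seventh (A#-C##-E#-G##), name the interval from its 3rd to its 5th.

minor third

That puts C## below E#.
From C## to E#: 3 semitones over a third = minor.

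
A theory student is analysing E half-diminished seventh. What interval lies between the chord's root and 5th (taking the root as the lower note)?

The chord tones of Eø are E–G–Bb–D.
Root = E; 5th = Bb.
From E to Bb: 6 semitones over a fifth = diminished.

diminished 5th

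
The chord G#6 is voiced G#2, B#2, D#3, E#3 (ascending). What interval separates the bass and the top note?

The outer voices are G#2 and E#3.
G# up to E# spans 6 letter names and 9 semitones — a major sixth.

M6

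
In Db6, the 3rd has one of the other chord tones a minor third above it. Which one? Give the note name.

Db6: Db–F–Ab–Bb.
The 3rd is F. A minor third above F is Ab.
Ab is the chord's 5th.

Ab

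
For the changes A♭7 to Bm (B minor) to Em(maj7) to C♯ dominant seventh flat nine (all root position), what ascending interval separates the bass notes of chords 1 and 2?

augmented second

The roots are A♭ and B.
From A♭ to B: 3 semitones over a second = augmented.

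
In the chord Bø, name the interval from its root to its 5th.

d5

Spelling the chord: B, D, F, A.
That puts B below F.
From B to F: 6 semitones over a fifth = diminished.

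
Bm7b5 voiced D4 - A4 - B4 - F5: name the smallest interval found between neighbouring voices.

major second

Adjacent intervals: D4→A4 = perfect fifth; A4→B4 = major second; B4→F5 = diminished fifth.
The smallest is A4 to B4, a major second (2 semitones).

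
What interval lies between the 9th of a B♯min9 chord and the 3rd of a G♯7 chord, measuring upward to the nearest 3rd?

minor seventh

The 9th of B♯min9 is C𝄪; the 3rd of G♯7 is B♯.
From C𝄪 to B♯: 10 semitones over a seventh = minor.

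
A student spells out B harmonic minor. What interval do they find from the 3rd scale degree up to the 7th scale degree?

augmented 5th

B harmonic minor: B C♯ D E F♯ G A♯.
That puts D below A♯.
5 letter names make it a fifth; at 8 semitones (a half step wider than perfect) the quality is augmented.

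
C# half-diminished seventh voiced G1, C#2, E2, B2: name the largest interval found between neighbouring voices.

Adjacent intervals: G1→C#2 = augmented fourth; C#2→E2 = minor third; E2→B2 = perfect fifth.
The largest is E2 to B2, a perfect fifth (7 semitones).

perfect fifth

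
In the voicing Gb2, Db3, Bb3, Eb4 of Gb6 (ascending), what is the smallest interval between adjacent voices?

perfect fourth

Adjacent intervals: Gb2→Db3 = perfect fifth; Db3→Bb3 = major sixth; Bb3→Eb4 = perfect fourth.
The smallest is Bb3 to Eb4, a perfect fourth (5 semitones).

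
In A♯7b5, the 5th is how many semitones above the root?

6

A♯7b5 (A♯ dominant seventh flat five) is spelled A♯-C𝄪-E-G♯.
A♯ to E is a diminished fifth: 6 semitones.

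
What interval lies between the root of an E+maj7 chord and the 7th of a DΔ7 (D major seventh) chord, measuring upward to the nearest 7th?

E+maj7 has E as its root, and DΔ7 (D major seventh) has C# as its 7th.
Counting 6 letters and 9 half steps from E gives a major sixth.

major sixth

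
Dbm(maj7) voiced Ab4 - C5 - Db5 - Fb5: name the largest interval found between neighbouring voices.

major 3rd

Adjacent intervals: Ab4→C5 = major third; C5→Db5 = minor second; Db5→Fb5 = minor third.
The largest is Ab4 to C5, a major third (4 semitones).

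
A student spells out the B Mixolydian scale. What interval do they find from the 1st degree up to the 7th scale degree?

Spelling the B Mixolydian scale: B C# D# E F# G# A.
So we need the interval from B up to A.
From B to A: 10 semitones over a seventh = minor.

minor 7th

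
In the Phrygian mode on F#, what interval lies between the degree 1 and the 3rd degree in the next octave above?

The scale runs F# G A B C# D E.
That puts F# below A.
10 letter names make it a tenth; at 15 semitones (a half step narrower than major) the quality is minor.

minor 10th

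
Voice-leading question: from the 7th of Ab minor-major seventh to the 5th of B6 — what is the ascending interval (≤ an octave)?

Ab minor-major seventh has G as its 7th, and B6 has F# as its 5th.
From G to F# is 11 semitones, exactly the major seventh.

major seventh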